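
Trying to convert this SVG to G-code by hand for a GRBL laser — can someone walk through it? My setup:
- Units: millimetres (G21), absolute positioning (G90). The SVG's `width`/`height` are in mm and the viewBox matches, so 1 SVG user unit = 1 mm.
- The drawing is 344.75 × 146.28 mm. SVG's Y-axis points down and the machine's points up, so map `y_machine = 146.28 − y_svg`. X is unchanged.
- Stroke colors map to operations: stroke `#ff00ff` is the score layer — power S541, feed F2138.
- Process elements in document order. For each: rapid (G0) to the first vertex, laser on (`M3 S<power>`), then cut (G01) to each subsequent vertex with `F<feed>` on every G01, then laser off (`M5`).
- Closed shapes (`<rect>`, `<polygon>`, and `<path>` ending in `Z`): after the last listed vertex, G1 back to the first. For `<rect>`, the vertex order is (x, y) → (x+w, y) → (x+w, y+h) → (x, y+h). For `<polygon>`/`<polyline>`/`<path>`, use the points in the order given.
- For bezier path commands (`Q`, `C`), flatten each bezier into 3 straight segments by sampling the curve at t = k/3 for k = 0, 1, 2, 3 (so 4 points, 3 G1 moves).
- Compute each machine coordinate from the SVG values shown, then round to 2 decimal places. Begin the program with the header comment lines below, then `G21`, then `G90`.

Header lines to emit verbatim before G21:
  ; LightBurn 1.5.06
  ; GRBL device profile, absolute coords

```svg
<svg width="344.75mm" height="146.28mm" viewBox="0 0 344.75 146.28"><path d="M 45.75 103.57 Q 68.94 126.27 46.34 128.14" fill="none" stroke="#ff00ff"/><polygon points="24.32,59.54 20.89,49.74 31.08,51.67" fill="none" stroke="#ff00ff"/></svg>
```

; LightBurn 1.5.06
; GRBL device profile, absolute coords
G21
G90
G0 X45.75 Y42.71
M3 S541
G01 X56.12 Y29.89 F2138
G01 X56.32 Y21.70 F2138
G01 X46.34 Y18.14 F2138
M5
G0 X24.32 Y86.74
M3 S541
G01 X20.89 Y96.54 F2138
G01 X31.08 Y94.61 F2138
G01 X24.32 Y86.74 F2138
M5

viewBox `0 0 344.75 146.28` with mm width/height → 1 unit = 1 mm. Flip: y_m = 146.28 − y_svg.

**Shape 1** — `<path>` quadratic bezier, stroke `#ff00ff` → score (S541, F2138). Control points (SVG): P0=(45.75,103.57), P1=(68.94,126.27), P2=(46.34,128.14); sampled at t=k/3. Machine vertices: (45.75,42.71) → (56.12,29.89) → (56.32,21.70) → (46.34,18.14). Open path.

**Shape 2** — `<polygon>` regular polygon, stroke `#ff00ff` → score (S541, F2138). Machine vertices: (24.32,86.74) → (20.89,96.54) → (31.08,94.61) → (24.32,86.74). Closed: final G1 returns to the first vertex.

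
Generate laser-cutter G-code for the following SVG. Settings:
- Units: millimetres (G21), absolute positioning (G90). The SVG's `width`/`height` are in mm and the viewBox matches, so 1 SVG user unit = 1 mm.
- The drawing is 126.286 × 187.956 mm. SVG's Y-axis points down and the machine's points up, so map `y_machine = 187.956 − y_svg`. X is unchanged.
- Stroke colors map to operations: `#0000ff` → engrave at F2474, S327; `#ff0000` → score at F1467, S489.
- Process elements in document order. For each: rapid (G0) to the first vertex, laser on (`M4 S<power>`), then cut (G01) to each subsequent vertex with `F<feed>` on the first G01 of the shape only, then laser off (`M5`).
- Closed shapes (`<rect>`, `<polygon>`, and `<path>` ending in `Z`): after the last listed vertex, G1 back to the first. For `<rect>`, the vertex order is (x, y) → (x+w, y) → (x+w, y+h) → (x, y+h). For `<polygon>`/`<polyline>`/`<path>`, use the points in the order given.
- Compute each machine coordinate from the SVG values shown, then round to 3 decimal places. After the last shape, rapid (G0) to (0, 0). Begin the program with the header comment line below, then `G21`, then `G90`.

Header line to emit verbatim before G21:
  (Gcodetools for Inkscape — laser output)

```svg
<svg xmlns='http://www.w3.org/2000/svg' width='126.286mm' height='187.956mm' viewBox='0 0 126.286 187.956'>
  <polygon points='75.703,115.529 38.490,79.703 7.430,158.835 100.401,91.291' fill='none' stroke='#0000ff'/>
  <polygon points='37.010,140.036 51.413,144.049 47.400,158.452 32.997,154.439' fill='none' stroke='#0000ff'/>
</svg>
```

Since the viewBox matches the mm dimensions, user units are millimetres directly. The only transform is the Y-flip y_m = 187.956 − y_svg.

Shape 1 is a closed polygon drawn with `<polygon>`. Its stroke #0000ff means engrave at S327, F2474. After flipping Y the toolpath is (75.703,72.427) → (38.490,108.253) → (7.430,29.121) → (100.401,96.665) → (75.703,72.427), returning to the start.

Shape 2 is a regular polygon drawn with `<polygon>`. Its stroke #0000ff means engrave at S327, F2474. After flipping Y the toolpath is (37.010,47.920) → (51.413,43.907) → (47.400,29.504) → (32.997,33.517) → (37.010,47.920), returning to the start.

(Gcodetools for Inkscape — laser output)
G21
G90
G0 X75.703 Y72.427
M4 S327
G01 X38.490 Y108.253 F2474
G01 X7.430 Y29.121
G01 X100.401 Y96.665
G01 X75.703 Y72.427
M5
G0 X37.010 Y47.920
M4 S327
G01 X51.413 Y43.907 F2474
G01 X47.400 Y29.504
G01 X32.997 Y33.517
G01 X37.010 Y47.920
M5
G0 X0.000 Y0.000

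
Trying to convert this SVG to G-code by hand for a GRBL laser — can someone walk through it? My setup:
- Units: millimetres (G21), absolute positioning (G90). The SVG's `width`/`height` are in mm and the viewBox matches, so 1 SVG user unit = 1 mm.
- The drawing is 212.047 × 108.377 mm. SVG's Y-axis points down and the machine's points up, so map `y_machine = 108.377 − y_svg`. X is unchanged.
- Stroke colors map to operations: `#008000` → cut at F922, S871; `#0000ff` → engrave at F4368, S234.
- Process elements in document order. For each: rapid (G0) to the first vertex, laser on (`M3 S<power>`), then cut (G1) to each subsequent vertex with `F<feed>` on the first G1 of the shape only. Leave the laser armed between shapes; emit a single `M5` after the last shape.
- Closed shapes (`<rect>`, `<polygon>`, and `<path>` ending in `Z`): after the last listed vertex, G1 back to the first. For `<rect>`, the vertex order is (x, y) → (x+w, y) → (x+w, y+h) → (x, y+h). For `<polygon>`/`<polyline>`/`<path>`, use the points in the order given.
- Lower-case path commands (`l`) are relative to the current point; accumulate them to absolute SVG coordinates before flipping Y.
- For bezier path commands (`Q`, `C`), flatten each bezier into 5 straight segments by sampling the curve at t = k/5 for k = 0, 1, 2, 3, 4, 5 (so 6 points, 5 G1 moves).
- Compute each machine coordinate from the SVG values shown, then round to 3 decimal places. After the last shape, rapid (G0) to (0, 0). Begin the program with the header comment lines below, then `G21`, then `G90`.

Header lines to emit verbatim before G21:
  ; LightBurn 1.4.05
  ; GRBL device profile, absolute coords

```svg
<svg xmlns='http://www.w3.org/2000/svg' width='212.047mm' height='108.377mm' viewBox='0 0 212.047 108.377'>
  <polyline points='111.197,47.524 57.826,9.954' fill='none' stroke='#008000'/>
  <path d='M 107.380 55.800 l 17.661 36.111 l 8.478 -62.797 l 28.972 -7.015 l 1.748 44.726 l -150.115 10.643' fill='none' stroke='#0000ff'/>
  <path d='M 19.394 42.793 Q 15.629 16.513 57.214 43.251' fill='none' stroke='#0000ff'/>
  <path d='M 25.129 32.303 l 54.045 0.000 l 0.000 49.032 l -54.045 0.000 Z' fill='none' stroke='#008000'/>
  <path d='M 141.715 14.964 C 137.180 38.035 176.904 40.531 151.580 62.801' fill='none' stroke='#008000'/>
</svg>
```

1 u = 1 mm; y_m = 108.377 − y.

[1] `<polyline>` line segment, #008000→cut S871 F922: (111.197,60.853) → (57.826,98.423)

[2] `<path>` open polyline, #0000ff→engrave S234 F4368: (107.380,52.577) → (125.041,16.466) → (133.519,79.263) → (162.491,86.278) → (164.239,41.552) → (14.124,30.909)

[3] `<path>` quadratic bezier, #0000ff→engrave S234 F4368: (19.394,65.584) → (19.702,73.975) → (23.638,78.125) → (31.202,78.034) → (42.394,73.700) → (57.214,65.126)

[4] `<path>` rectangle, #008000→cut S871 F922: (25.129,76.074) → (79.174,76.074) → (79.174,27.042) → (25.129,27.042) → (25.129,76.074) (closed)

[5] `<path>` cubic bezier, #008000→cut S871 F922: (141.715,93.413) → (143.431,81.717) → (150.522,73.021) → (157.741,65.391) → (159.843,56.888) → (151.580,45.576)

; LightBurn 1.4.05
; GRBL device profile, absolute coords
G21
G90
G0 X111.197 Y60.853
M3 S871
G1 X57.826 Y98.423 F922
G0 X107.380 Y52.577
M3 S234
G1 X125.041 Y16.466 F4368
G1 X133.519 Y79.263
G1 X162.491 Y86.278
G1 X164.239 Y41.552
G1 X14.124 Y30.909
G0 X19.394 Y65.584
M3 S234
G1 X19.702 Y73.975 F4368
G1 X23.638 Y78.125
G1 X31.202 Y78.034
G1 X42.394 Y73.700
G1 X57.214 Y65.126
G0 X25.129 Y76.074
M3 S871
G1 X79.174 Y76.074 F922
G1 X79.174 Y27.042
G1 X25.129 Y27.042
G1 X25.129 Y76.074
G0 X141.715 Y93.413
M3 S871
G1 X143.431 Y81.717 F922
G1 X150.522 Y73.021
G1 X157.741 Y65.391
G1 X159.843 Y56.888
G1 X151.580 Y45.576
M5
G0 X0.000 Y0.000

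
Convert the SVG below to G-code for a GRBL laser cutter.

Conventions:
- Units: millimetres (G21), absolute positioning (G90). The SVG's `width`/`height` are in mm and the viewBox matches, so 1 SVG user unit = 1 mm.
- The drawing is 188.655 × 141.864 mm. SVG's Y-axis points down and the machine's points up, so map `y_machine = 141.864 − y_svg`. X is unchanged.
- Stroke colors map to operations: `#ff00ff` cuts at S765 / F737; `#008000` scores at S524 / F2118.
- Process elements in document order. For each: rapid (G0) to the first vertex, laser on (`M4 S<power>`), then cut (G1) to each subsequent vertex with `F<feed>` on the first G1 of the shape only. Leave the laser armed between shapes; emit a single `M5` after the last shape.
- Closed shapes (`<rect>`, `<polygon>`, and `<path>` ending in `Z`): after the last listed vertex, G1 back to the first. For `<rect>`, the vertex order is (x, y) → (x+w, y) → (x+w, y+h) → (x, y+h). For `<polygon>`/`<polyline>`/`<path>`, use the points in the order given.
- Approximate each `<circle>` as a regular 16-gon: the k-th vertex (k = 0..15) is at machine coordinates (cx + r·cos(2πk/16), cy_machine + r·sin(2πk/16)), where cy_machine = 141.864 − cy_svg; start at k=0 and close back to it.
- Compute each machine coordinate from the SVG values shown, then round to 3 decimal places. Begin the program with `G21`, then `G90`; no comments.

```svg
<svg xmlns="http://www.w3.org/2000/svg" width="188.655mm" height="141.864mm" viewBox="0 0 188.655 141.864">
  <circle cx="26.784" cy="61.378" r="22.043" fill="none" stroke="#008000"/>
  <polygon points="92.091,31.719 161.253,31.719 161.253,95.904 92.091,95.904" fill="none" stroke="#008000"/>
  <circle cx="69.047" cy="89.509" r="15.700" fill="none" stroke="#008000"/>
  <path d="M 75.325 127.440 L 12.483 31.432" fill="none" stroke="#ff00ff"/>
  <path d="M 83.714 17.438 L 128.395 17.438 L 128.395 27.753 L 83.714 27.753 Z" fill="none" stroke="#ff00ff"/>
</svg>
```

Since the viewBox matches the mm dimensions, user units are millimetres directly. The only transform is the Y-flip y_m = 141.864 − y_svg.

Shape 1 is a circle drawn with `<circle>`. Its stroke #008000 means score at S524, F2118. After flipping Y the toolpath is (48.827,80.486) → (47.149,88.921) → (42.371,96.073) → (35.219,100.851) → (26.784,102.529) → (18.349,100.851) → (11.197,96.073) → (6.419,88.921) → (4.741,80.486) → (6.419,72.051) → (11.197,64.899) → (18.349,60.121) → (26.784,58.443) → (35.219,60.121) → (42.371,64.899) → (47.149,72.051) → (48.827,80.486), returning to the start.

Shape 2 is a rectangle drawn with `<polygon>`. Its stroke #008000 means score at S524, F2118. After flipping Y the toolpath is (92.091,110.145) → (161.253,110.145) → (161.253,45.960) → (92.091,45.960) → (92.091,110.145), returning to the start.

Shape 3 is a circle drawn with `<circle>`. Its stroke #008000 means score at S524, F2118. After flipping Y the toolpath is (84.747,52.355) → (83.552,58.363) → (80.149,63.457) → (75.055,66.860) → (69.047,68.055) → (63.039,66.860) → (57.945,63.457) → (54.542,58.363) → (53.347,52.355) → (54.542,46.347) → (57.945,41.253) → (63.039,37.850) → (69.047,36.655) → (75.055,37.850) → (80.149,41.253) → (83.552,46.347) → (84.747,52.355), returning to the start.

Shape 4 is a line segment drawn with `<path>`. Its stroke #ff00ff means cut at S765, F737. After flipping Y the toolpath is (75.325,14.424) → (12.483,110.432).

Shape 5 is a rectangle drawn with `<path>`. Its stroke #ff00ff means cut at S765, F737. After flipping Y the toolpath is (83.714,124.426) → (128.395,124.426) → (128.395,114.111) → (83.714,114.111) → (83.714,124.426), returning to the start.

G21
G90
G0 X48.827 Y80.486
M4 S524
G1 X47.149 Y88.921 F2118
G1 X42.371 Y96.073
G1 X35.219 Y100.851
G1 X26.784 Y102.529
G1 X18.349 Y100.851
G1 X11.197 Y96.073
G1 X6.419 Y88.921
G1 X4.741 Y80.486
G1 X6.419 Y72.051
G1 X11.197 Y64.899
G1 X18.349 Y60.121
G1 X26.784 Y58.443
G1 X35.219 Y60.121
G1 X42.371 Y64.899
G1 X47.149 Y72.051
G1 X48.827 Y80.486
G0 X92.091 Y110.145
M4 S524
G1 X161.253 Y110.145 F2118
G1 X161.253 Y45.960
G1 X92.091 Y45.960
G1 X92.091 Y110.145
G0 X84.747 Y52.355
M4 S524
G1 X83.552 Y58.363 F2118
G1 X80.149 Y63.457
G1 X75.055 Y66.860
G1 X69.047 Y68.055
G1 X63.039 Y66.860
G1 X57.945 Y63.457
G1 X54.542 Y58.363
G1 X53.347 Y52.355
G1 X54.542 Y46.347
G1 X57.945 Y41.253
G1 X63.039 Y37.850
G1 X69.047 Y36.655
G1 X75.055 Y37.850
G1 X80.149 Y41.253
G1 X83.552 Y46.347
G1 X84.747 Y52.355
G0 X75.325 Y14.424
M4 S765
G1 X12.483 Y110.432 F737
G0 X83.714 Y124.426
M4 S765
G1 X128.395 Y124.426 F737
G1 X128.395 Y114.111
G1 X83.714 Y114.111
G1 X83.714 Y124.426
M5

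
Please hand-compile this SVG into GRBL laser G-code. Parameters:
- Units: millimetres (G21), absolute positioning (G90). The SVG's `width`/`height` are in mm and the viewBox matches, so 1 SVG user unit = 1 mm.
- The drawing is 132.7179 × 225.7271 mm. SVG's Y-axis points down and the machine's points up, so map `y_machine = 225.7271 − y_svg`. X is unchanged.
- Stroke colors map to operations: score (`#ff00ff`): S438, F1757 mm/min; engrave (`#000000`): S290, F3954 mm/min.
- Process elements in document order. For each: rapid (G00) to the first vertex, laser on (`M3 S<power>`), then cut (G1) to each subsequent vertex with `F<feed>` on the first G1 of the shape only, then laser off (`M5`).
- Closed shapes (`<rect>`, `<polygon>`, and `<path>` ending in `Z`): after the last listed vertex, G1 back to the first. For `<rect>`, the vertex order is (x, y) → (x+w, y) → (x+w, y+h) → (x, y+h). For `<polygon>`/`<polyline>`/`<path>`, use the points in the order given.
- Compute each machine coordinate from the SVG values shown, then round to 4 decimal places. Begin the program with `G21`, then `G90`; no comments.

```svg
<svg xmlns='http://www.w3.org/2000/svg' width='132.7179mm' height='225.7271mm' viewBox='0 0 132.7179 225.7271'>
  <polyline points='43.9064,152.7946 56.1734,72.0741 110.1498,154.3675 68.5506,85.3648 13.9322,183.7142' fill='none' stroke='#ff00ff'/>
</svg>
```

viewBox `0 0 132.7179 225.7271` with mm width/height → 1 unit = 1 mm. Flip: y_m = 225.7271 − y_svg.

**Shape 1** — `<polyline>` open polyline, stroke `#ff00ff` → score (S438, F1757). Machine vertices: (43.9064,72.9325) → (56.1734,153.6530) → (110.1498,71.3596) → (68.5506,140.3623) → (13.9322,42.0129). Open path.

G21
G90
G00 X43.9064 Y72.9325
M3 S438
G1 X56.1734 Y153.6530 F1757
G1 X110.1498 Y71.3596
G1 X68.5506 Y140.3623
G1 X13.9322 Y42.0129
M5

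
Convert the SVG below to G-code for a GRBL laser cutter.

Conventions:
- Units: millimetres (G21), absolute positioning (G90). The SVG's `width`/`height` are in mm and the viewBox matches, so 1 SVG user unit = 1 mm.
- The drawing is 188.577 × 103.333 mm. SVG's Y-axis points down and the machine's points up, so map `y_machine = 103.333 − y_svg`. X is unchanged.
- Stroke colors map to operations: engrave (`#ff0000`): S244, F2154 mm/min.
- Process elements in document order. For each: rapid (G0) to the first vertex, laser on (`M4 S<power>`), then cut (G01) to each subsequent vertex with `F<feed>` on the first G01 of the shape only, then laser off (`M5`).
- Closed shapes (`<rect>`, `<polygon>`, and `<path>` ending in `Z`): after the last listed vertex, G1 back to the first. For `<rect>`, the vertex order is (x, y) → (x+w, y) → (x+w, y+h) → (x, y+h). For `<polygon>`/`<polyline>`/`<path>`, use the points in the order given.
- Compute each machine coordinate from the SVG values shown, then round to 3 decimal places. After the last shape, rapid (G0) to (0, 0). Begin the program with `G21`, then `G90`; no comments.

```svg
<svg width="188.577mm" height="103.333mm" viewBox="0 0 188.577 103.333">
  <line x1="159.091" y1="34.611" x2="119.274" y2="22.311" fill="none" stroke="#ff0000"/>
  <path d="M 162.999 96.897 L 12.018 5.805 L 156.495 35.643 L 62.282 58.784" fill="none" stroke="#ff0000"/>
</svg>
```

G21
G90
G0 X159.091 Y68.722
M4 S244
G01 X119.274 Y81.022 F2154
M5
G0 X162.999 Y6.436
M4 S244
G01 X12.018 Y97.528 F2154
G01 X156.495 Y67.690
G01 X62.282 Y44.549
M5
G0 X0.000 Y0.000

Since the viewBox matches the mm dimensions, user units are millimetres directly. The only transform is the Y-flip y_m = 103.333 − y_svg.

Shape 1 is a line segment drawn with `<line>`. Its stroke #ff0000 means engrave at S244, F2154. After flipping Y the toolpath is (159.091,68.722) → (119.274,81.022).

Shape 2 is a open polyline drawn with `<path>`. Its stroke #ff0000 means engrave at S244, F2154. After flipping Y the toolpath is (162.999,6.436) → (12.018,97.528) → (156.495,67.690) → (62.282,44.549).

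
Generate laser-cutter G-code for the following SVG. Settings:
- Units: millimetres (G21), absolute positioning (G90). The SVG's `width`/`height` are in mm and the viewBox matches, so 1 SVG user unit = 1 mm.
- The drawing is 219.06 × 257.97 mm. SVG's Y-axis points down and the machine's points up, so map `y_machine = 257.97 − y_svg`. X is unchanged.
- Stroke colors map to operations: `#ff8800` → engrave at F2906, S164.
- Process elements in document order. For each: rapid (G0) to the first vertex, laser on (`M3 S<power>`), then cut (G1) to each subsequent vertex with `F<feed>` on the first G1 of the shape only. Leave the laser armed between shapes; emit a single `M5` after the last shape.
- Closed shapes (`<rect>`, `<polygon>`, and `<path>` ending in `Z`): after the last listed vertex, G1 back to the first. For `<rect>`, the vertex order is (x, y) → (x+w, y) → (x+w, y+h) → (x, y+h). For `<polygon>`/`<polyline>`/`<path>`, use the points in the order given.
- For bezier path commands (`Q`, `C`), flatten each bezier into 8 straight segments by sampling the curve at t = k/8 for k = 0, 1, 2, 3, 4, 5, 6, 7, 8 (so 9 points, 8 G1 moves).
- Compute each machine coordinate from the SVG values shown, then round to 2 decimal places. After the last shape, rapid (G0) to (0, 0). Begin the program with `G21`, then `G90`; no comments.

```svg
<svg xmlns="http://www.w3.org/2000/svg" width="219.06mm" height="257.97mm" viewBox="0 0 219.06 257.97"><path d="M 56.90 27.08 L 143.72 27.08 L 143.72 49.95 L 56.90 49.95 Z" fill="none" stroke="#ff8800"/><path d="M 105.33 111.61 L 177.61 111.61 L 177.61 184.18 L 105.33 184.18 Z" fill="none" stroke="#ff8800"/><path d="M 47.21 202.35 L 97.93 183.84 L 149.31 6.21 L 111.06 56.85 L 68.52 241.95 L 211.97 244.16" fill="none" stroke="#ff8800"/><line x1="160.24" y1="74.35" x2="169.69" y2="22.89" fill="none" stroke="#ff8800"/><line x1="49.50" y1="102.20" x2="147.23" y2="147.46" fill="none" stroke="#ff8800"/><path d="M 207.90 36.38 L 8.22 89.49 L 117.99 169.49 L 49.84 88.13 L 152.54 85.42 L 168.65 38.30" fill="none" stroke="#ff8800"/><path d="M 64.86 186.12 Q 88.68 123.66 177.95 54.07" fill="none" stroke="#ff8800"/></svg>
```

G21
G90
G0 X56.90 Y230.89
M3 S164
G1 X143.72 Y230.89 F2906
G1 X143.72 Y208.02
G1 X56.90 Y208.02
G1 X56.90 Y230.89
G0 X105.33 Y146.36
M3 S164
G1 X177.61 Y146.36 F2906
G1 X177.61 Y73.79
G1 X105.33 Y73.79
G1 X105.33 Y146.36
G0 X47.21 Y55.62
M3 S164
G1 X97.93 Y74.13 F2906
G1 X149.31 Y251.76
G1 X111.06 Y201.12
G1 X68.52 Y16.02
G1 X211.97 Y13.81
G0 X160.24 Y183.62
M3 S164
G1 X169.69 Y235.08 F2906
G0 X49.50 Y155.77
M3 S164
G1 X147.23 Y110.51 F2906
G0 X207.90 Y221.59
M3 S164
G1 X8.22 Y168.48 F2906
G1 X117.99 Y88.48
G1 X49.84 Y169.84
G1 X152.54 Y172.55
G1 X168.65 Y219.67
G0 X64.86 Y71.85
M3 S164
G1 X71.84 Y87.58 F2906
G1 X80.86 Y103.53
G1 X91.93 Y119.70
G1 X105.04 Y136.09
G1 X120.20 Y152.71
G1 X137.41 Y169.55
G1 X156.66 Y186.61
G1 X177.95 Y203.90
M5
G0 X0.00 Y0.00

1 u = 1 mm; y_m = 257.97 − y.

[1] `<path>` rectangle, #ff8800→engrave S164 F2906: (56.90,230.89) → (143.72,230.89) → (143.72,208.02) → (56.90,208.02) → (56.90,230.89) (closed)

[2] `<path>` rectangle, #ff8800→engrave S164 F2906: (105.33,146.36) → (177.61,146.36) → (177.61,73.79) → (105.33,73.79) → (105.33,146.36) (closed)

[3] `<path>` open polyline, #ff8800→engrave S164 F2906: (47.21,55.62) → (97.93,74.13) → (149.31,251.76) → (111.06,201.12) → (68.52,16.02) → (211.97,13.81)

[4] `<line>` line segment, #ff8800→engrave S164 F2906: (160.24,183.62) → (169.69,235.08)

[5] `<line>` line segment, #ff8800→engrave S164 F2906: (49.50,155.77) → (147.23,110.51)

[6] `<path>` open polyline, #ff8800→engrave S164 F2906: (207.90,221.59) → (8.22,168.48) → (117.99,88.48) → (49.84,169.84) → (152.54,172.55) → (168.65,219.67)

[7] `<path>` quadratic bezier, #ff8800→engrave S164 F2906: (64.86,71.85) → (71.84,87.58) → (80.86,103.53) → (91.93,119.70) → (105.04,136.09) → (120.20,152.71) → (137.41,169.55) → (156.66,186.61) → (177.95,203.90)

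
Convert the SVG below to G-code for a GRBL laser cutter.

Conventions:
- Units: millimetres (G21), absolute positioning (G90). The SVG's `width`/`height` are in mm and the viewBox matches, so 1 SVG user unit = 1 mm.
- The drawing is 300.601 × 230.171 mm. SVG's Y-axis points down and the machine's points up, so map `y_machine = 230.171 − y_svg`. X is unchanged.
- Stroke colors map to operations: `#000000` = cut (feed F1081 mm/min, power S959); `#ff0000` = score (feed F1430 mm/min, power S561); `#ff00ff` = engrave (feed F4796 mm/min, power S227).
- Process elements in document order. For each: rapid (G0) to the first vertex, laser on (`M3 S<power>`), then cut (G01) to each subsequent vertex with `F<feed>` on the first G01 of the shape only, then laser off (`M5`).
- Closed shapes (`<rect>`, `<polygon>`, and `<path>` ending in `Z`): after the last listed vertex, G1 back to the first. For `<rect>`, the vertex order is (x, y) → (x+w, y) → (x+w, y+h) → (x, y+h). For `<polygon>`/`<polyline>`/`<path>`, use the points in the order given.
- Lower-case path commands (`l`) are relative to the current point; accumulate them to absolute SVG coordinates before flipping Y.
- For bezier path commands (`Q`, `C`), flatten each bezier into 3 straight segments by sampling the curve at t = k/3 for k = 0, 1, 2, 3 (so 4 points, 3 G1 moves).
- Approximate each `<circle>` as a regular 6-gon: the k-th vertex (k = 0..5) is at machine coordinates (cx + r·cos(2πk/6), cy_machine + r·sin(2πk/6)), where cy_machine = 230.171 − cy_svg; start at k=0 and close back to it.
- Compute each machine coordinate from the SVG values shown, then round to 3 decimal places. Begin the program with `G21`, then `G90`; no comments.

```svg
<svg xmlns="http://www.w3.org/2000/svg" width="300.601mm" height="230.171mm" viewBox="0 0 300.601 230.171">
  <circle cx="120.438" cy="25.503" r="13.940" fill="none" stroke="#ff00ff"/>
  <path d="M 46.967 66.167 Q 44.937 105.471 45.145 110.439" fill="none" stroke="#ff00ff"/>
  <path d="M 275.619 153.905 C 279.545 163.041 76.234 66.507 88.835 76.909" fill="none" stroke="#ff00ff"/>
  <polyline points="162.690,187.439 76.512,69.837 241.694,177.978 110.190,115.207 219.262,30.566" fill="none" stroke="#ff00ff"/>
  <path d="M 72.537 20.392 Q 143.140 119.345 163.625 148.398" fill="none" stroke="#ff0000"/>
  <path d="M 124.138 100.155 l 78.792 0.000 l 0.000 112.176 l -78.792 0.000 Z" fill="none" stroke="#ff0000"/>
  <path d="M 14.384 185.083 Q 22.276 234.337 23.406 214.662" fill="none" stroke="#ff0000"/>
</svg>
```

1 u = 1 mm; y_m = 230.171 − y.

[1] `<circle>` circle, #ff00ff→engrave S227 F4796: (134.378,204.668) → (127.408,216.740) → (113.468,216.740) → (106.498,204.668) → (113.468,192.596) → (127.408,192.596) → (134.378,204.668) (closed)

[2] `<path>` quadratic bezier, #ff00ff→engrave S227 F4796: (46.967,164.004) → (45.862,141.616) → (45.255,126.859) → (45.145,119.732)

[3] `<path>` cubic bezier, #ff00ff→engrave S227 F4796: (275.619,76.266) → (226.138,94.479) → (132.532,135.893) → (88.835,153.262)

[4] `<polyline>` open polyline, #ff00ff→engrave S227 F4796: (162.690,42.732) → (76.512,160.334) → (241.694,52.193) → (110.190,114.964) → (219.262,199.605)

[5] `<path>` quadratic bezier, #ff0000→score S561 F1430: (72.537,209.779) → (114.037,151.577) → (144.400,108.908) → (163.625,81.773)

[6] `<path>` rectangle, #ff0000→score S561 F1430: (124.138,130.016) → (202.930,130.016) → (202.930,17.840) → (124.138,17.840) → (124.138,130.016) (closed)

[7] `<path>` quadratic bezier, #ff0000→score S561 F1430: (14.384,45.088) → (18.894,19.911) → (21.901,10.051) → (23.406,15.509)

G21
G90
G0 X134.378 Y204.668
M3 S227
G01 X127.408 Y216.740 F4796
G01 X113.468 Y216.740
G01 X106.498 Y204.668
G01 X113.468 Y192.596
G01 X127.408 Y192.596
G01 X134.378 Y204.668
M5
G0 X46.967 Y164.004
M3 S227
G01 X45.862 Y141.616 F4796
G01 X45.255 Y126.859
G01 X45.145 Y119.732
M5
G0 X275.619 Y76.266
M3 S227
G01 X226.138 Y94.479 F4796
G01 X132.532 Y135.893
G01 X88.835 Y153.262
M5
G0 X162.690 Y42.732
M3 S227
G01 X76.512 Y160.334 F4796
G01 X241.694 Y52.193
G01 X110.190 Y114.964
G01 X219.262 Y199.605
M5
G0 X72.537 Y209.779
M3 S561
G01 X114.037 Y151.577 F1430
G01 X144.400 Y108.908
G01 X163.625 Y81.773
M5
G0 X124.138 Y130.016
M3 S561
G01 X202.930 Y130.016 F1430
G01 X202.930 Y17.840
G01 X124.138 Y17.840
G01 X124.138 Y130.016
M5
G0 X14.384 Y45.088
M3 S561
G01 X18.894 Y19.911 F1430
G01 X21.901 Y10.051
G01 X23.406 Y15.509
M5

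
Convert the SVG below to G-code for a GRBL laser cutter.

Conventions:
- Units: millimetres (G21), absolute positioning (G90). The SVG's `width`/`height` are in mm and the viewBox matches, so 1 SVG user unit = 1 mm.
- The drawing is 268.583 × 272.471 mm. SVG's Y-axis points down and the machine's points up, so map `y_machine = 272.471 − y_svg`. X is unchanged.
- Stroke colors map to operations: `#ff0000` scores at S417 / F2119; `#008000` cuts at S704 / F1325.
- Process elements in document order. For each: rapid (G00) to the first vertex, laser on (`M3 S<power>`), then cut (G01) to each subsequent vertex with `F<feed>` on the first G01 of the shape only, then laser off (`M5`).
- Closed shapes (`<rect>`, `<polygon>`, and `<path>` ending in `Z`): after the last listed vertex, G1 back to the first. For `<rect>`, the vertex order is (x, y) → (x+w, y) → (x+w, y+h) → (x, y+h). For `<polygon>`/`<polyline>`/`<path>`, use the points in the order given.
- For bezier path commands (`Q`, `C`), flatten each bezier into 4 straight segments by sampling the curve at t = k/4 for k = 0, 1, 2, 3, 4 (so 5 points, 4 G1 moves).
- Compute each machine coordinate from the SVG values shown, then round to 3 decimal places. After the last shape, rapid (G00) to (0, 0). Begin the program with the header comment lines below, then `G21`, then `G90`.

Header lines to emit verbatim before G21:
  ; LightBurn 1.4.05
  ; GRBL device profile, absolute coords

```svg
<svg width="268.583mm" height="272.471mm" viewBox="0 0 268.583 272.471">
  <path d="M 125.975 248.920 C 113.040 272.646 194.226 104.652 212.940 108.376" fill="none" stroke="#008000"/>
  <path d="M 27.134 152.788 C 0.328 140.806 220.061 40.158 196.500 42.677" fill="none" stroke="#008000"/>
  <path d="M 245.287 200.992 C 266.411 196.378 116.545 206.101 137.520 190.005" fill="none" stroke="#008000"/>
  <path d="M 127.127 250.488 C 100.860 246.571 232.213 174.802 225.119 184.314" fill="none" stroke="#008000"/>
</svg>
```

Since the viewBox matches the mm dimensions, user units are millimetres directly. The only transform is the Y-flip y_m = 272.471 − y_svg.

Shape 1 is a cubic bezier drawn with `<path>`. Its stroke #008000 means cut at S704, F1325. After flipping Y the toolpath is (125.975,23.551) → (131.475,36.025) → (157.589,86.322) → (189.638,140.370) → (212.940,164.095).

Shape 2 is a cubic bezier drawn with `<path>`. Its stroke #008000 means cut at S704, F1325. After flipping Y the toolpath is (27.134,119.683) → (45.602,142.297) → (110.600,180.176) → (176.207,215.337) → (196.500,229.794).

Shape 3 is a cubic bezier drawn with `<path>`. Its stroke #008000 means cut at S704, F1325. After flipping Y the toolpath is (245.287,71.479) → (234.410,72.879) → (191.459,72.667) → (148.480,74.608) → (137.520,82.466).

Shape 4 is a cubic bezier drawn with `<path>`. Its stroke #008000 means cut at S704, F1325. After flipping Y the toolpath is (127.127,21.983) → (132.354,35.313) → (168.933,60.106) → (209.107,82.381) → (225.119,88.157).

; LightBurn 1.4.05
; GRBL device profile, absolute coords
G21
G90
G00 X125.975 Y23.551
M3 S704
G01 X131.475 Y36.025 F1325
G01 X157.589 Y86.322
G01 X189.638 Y140.370
G01 X212.940 Y164.095
M5
G00 X27.134 Y119.683
M3 S704
G01 X45.602 Y142.297 F1325
G01 X110.600 Y180.176
G01 X176.207 Y215.337
G01 X196.500 Y229.794
M5
G00 X245.287 Y71.479
M3 S704
G01 X234.410 Y72.879 F1325
G01 X191.459 Y72.667
G01 X148.480 Y74.608
G01 X137.520 Y82.466
M5
G00 X127.127 Y21.983
M3 S704
G01 X132.354 Y35.313 F1325
G01 X168.933 Y60.106
G01 X209.107 Y82.381
G01 X225.119 Y88.157
M5
G00 X0.000 Y0.000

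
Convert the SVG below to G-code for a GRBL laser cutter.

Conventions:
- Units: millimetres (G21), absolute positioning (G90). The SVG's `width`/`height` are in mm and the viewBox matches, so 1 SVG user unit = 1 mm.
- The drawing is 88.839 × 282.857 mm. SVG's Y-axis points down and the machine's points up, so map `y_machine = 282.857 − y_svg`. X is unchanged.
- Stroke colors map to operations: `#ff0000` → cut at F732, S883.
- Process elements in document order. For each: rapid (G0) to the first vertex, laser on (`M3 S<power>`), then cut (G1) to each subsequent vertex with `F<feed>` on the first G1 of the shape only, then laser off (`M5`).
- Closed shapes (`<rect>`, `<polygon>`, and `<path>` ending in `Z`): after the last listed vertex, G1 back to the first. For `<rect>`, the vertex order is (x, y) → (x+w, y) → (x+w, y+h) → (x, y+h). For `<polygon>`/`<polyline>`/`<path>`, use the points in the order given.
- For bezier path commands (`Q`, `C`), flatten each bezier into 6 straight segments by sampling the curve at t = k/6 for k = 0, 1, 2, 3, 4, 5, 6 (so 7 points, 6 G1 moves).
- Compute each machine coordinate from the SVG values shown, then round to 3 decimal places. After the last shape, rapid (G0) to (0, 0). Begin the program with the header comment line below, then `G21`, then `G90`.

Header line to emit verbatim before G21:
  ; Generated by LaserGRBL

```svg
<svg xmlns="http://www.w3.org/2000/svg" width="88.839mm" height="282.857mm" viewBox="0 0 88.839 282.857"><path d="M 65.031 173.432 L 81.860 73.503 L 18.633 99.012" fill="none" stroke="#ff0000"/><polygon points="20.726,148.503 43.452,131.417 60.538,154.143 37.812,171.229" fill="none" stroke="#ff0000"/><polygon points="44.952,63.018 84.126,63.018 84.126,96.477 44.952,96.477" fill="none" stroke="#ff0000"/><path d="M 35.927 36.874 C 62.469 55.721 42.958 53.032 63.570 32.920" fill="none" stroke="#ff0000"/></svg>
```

Since the viewBox matches the mm dimensions, user units are millimetres directly. The only transform is the Y-flip y_m = 282.857 − y_svg.

Shape 1 is a open polyline drawn with `<path>`. Its stroke #ff0000 means cut at S883, F732. After flipping Y the toolpath is (65.031,109.425) → (81.860,209.354) → (18.633,183.845).

Shape 2 is a regular polygon drawn with `<polygon>`. Its stroke #ff0000 means cut at S883, F732. After flipping Y the toolpath is (20.726,134.354) → (43.452,151.440) → (60.538,128.714) → (37.812,111.628) → (20.726,134.354), returning to the start.

Shape 3 is a rectangle drawn with `<polygon>`. Its stroke #ff0000 means cut at S883, F732. After flipping Y the toolpath is (44.952,219.839) → (84.126,219.839) → (84.126,186.380) → (44.952,186.380) → (44.952,219.839), returning to the start.

Shape 4 is a cubic bezier drawn with `<path>`. Its stroke #ff0000 means cut at S883, F732. After flipping Y the toolpath is (35.927,245.983) → (45.759,238.335) → (50.310,234.162) → (51.972,233.350) → (53.141,235.785) → (56.209,241.352) → (63.570,249.937).

; Generated by LaserGRBL
G21
G90
G0 X65.031 Y109.425
M3 S883
G1 X81.860 Y209.354 F732
G1 X18.633 Y183.845
M5
G0 X20.726 Y134.354
M3 S883
G1 X43.452 Y151.440 F732
G1 X60.538 Y128.714
G1 X37.812 Y111.628
G1 X20.726 Y134.354
M5
G0 X44.952 Y219.839
M3 S883
G1 X84.126 Y219.839 F732
G1 X84.126 Y186.380
G1 X44.952 Y186.380
G1 X44.952 Y219.839
M5
G0 X35.927 Y245.983
M3 S883
G1 X45.759 Y238.335 F732
G1 X50.310 Y234.162
G1 X51.972 Y233.350
G1 X53.141 Y235.785
G1 X56.209 Y241.352
G1 X63.570 Y249.937
M5
G0 X0.000 Y0.000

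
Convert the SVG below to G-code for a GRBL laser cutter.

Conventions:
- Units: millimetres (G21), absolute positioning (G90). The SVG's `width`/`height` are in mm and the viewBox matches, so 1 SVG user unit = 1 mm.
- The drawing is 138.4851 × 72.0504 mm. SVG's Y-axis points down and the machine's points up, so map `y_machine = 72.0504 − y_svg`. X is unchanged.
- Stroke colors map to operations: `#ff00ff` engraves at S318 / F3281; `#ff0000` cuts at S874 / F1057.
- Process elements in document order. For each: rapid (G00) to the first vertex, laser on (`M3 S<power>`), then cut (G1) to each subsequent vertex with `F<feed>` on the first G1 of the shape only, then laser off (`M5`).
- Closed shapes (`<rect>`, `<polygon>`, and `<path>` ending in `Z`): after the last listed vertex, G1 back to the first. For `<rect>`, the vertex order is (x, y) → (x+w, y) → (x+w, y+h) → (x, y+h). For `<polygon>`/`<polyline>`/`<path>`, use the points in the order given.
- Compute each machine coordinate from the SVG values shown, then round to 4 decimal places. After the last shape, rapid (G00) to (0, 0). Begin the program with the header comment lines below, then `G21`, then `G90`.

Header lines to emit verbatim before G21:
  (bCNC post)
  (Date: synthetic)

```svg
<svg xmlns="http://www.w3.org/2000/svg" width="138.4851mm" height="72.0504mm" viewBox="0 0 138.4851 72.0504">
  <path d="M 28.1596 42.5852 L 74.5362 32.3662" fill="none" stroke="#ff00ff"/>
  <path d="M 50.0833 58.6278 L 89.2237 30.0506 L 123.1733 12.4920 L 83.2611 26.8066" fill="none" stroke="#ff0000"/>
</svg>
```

viewBox `0 0 138.4851 72.0504` with mm width/height → 1 unit = 1 mm. Flip: y_m = 72.0504 − y_svg.

**Shape 1** — `<path>` line segment, stroke `#ff00ff` → engrave (S318, F3281). Machine vertices: (28.1596,29.4652) → (74.5362,39.6842). Open path.

**Shape 2** — `<path>` open polyline, stroke `#ff0000` → cut (S874, F1057). Machine vertices: (50.0833,13.4226) → (89.2237,41.9998) → (123.1733,59.5584) → (83.2611,45.2438). Open path.

(bCNC post)
(Date: synthetic)
G21
G90
G00 X28.1596 Y29.4652
M3 S318
G1 X74.5362 Y39.6842 F3281
M5
G00 X50.0833 Y13.4226
M3 S874
G1 X89.2237 Y41.9998 F1057
G1 X123.1733 Y59.5584
G1 X83.2611 Y45.2438
M5
G00 X0.0000 Y0.0000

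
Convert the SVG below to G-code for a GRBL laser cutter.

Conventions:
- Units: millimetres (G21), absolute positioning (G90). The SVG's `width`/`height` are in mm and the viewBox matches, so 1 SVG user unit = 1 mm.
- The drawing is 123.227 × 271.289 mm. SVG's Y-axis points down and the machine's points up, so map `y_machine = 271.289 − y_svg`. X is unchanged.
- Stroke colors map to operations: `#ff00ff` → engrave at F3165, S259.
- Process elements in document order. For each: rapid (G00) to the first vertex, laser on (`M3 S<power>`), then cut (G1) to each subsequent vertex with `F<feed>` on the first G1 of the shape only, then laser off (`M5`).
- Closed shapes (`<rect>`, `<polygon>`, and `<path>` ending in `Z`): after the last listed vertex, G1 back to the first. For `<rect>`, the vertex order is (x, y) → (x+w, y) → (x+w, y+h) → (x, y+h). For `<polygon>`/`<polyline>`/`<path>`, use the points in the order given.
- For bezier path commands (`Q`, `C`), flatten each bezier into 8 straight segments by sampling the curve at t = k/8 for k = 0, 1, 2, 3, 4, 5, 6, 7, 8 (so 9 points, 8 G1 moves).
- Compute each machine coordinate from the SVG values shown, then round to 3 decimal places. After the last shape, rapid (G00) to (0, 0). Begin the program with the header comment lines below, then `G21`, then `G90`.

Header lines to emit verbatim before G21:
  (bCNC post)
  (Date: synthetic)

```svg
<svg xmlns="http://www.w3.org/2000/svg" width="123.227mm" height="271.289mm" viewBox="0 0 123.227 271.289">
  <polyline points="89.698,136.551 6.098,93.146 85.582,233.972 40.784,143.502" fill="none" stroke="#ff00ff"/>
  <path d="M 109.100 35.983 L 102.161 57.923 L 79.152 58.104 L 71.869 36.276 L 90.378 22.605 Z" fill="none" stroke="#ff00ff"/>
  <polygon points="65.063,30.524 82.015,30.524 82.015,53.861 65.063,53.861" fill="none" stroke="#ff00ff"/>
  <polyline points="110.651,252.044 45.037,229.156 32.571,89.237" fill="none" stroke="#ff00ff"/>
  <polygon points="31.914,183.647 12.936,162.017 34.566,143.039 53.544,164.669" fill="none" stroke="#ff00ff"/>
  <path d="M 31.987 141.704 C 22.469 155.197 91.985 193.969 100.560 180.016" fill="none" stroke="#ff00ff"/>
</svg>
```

viewBox `0 0 123.227 271.289` with mm width/height → 1 unit = 1 mm. Flip: y_m = 271.289 − y_svg.

**Shape 1** — `<polyline>` open polyline, stroke `#ff00ff` → engrave (S259, F3165). Machine vertices: (89.698,134.738) → (6.098,178.143) → (85.582,37.317) → (40.784,127.787). Open path.

**Shape 2** — `<path>` regular polygon, stroke `#ff00ff` → engrave (S259, F3165). Machine vertices: (109.100,235.306) → (102.161,213.366) → (79.152,213.185) → (71.869,235.013) → (90.378,248.684) → (109.100,235.306). Closed: final G1 returns to the first vertex.

**Shape 3** — `<polygon>` rectangle, stroke `#ff00ff` → engrave (S259, F3165). Machine vertices: (65.063,240.765) → (82.015,240.765) → (82.015,217.428) → (65.063,217.428) → (65.063,240.765). Closed: final G1 returns to the first vertex.

**Shape 4** — `<polyline>` open polyline, stroke `#ff00ff` → engrave (S259, F3165). Machine vertices: (110.651,19.245) → (45.037,42.133) → (32.571,182.052). Open path.

**Shape 5** — `<polygon>` regular polygon, stroke `#ff00ff` → engrave (S259, F3165). Machine vertices: (31.914,87.642) → (12.936,109.272) → (34.566,128.250) → (53.544,106.620) → (31.914,87.642). Closed: final G1 returns to the first vertex.

**Shape 6** — `<path>` cubic bezier, stroke `#ff00ff` → engrave (S259, F3165). Control points (SVG): P0=(31.987,141.704), P1=(22.469,155.197), P2=(91.985,193.969), P3=(100.560,180.016); sampled at t=k/8. Machine vertices: (31.987,129.585) → (31.849,123.493) → (37.480,115.944) → (47.240,107.854) → (59.489,100.137) → (72.585,93.706) → (84.889,89.475) → (94.761,88.360) → (100.560,91.273). Open path.

(bCNC post)
(Date: synthetic)
G21
G90
G00 X89.698 Y134.738
M3 S259
G1 X6.098 Y178.143 F3165
G1 X85.582 Y37.317
G1 X40.784 Y127.787
M5
G00 X109.100 Y235.306
M3 S259
G1 X102.161 Y213.366 F3165
G1 X79.152 Y213.185
G1 X71.869 Y235.013
G1 X90.378 Y248.684
G1 X109.100 Y235.306
M5
G00 X65.063 Y240.765
M3 S259
G1 X82.015 Y240.765 F3165
G1 X82.015 Y217.428
G1 X65.063 Y217.428
G1 X65.063 Y240.765
M5
G00 X110.651 Y19.245
M3 S259
G1 X45.037 Y42.133 F3165
G1 X32.571 Y182.052
M5
G00 X31.914 Y87.642
M3 S259
G1 X12.936 Y109.272 F3165
G1 X34.566 Y128.250
G1 X53.544 Y106.620
G1 X31.914 Y87.642
M5
G00 X31.987 Y129.585
M3 S259
G1 X31.849 Y123.493 F3165
G1 X37.480 Y115.944
G1 X47.240 Y107.854
G1 X59.489 Y100.137
G1 X72.585 Y93.706
G1 X84.889 Y89.475
G1 X94.761 Y88.360
G1 X100.560 Y91.273
M5
G00 X0.000 Y0.000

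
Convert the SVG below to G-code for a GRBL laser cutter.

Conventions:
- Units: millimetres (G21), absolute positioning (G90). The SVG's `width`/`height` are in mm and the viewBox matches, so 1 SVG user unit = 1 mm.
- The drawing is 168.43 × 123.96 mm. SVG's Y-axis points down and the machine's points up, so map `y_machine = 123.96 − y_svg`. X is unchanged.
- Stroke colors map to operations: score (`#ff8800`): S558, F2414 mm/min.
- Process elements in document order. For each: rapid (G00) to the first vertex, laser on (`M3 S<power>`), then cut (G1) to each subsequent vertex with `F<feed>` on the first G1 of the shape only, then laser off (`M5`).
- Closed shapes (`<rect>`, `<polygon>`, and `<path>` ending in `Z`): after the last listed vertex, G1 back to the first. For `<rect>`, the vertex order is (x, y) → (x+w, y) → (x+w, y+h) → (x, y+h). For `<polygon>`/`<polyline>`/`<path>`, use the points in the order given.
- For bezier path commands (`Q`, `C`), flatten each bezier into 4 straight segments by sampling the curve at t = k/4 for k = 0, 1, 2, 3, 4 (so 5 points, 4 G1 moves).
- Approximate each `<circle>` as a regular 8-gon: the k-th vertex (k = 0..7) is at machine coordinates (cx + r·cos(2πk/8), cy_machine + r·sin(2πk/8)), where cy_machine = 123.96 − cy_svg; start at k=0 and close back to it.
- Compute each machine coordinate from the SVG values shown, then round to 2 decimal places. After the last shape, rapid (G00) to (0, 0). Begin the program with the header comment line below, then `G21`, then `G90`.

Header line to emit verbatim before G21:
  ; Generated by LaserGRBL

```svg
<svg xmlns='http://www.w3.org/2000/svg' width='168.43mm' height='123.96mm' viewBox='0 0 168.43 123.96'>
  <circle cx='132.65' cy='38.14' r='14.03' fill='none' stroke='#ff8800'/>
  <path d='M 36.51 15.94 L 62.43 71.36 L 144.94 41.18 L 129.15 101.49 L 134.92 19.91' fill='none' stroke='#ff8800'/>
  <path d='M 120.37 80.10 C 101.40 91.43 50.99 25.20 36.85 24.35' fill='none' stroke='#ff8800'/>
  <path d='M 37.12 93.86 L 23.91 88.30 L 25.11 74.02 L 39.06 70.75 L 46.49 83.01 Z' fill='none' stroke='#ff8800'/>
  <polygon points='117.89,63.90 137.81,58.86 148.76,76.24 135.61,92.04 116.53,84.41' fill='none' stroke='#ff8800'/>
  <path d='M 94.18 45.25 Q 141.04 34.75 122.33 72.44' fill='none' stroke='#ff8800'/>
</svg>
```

Since the viewBox matches the mm dimensions, user units are millimetres directly. The only transform is the Y-flip y_m = 123.96 − y_svg.

Shape 1 is a circle drawn with `<circle>`. Its stroke #ff8800 means score at S558, F2414. After flipping Y the toolpath is (146.68,85.82) → (142.57,95.74) → (132.65,99.85) → (122.73,95.74) → (118.62,85.82) → (122.73,75.90) → (132.65,71.79) → (142.57,75.90) → (146.68,85.82), returning to the start.

Shape 2 is a open polyline drawn with `<path>`. Its stroke #ff8800 means score at S558, F2414. After flipping Y the toolpath is (36.51,108.02) → (62.43,52.60) → (144.94,82.78) → (129.15,22.47) → (134.92,104.05).

Shape 3 is a cubic bezier drawn with `<path>`. Its stroke #ff8800 means score at S558, F2414. After flipping Y the toolpath is (120.37,43.86) → (101.31,47.67) → (76.80,67.17) → (53.20,88.95) → (36.85,99.61).

Shape 4 is a regular polygon drawn with `<path>`. Its stroke #ff8800 means score at S558, F2414. After flipping Y the toolpath is (37.12,30.10) → (23.91,35.66) → (25.11,49.94) → (39.06,53.21) → (46.49,40.95) → (37.12,30.10), returning to the start.

Shape 5 is a regular polygon drawn with `<polygon>`. Its stroke #ff8800 means score at S558, F2414. After flipping Y the toolpath is (117.89,60.06) → (137.81,65.10) → (148.76,47.72) → (135.61,31.92) → (116.53,39.55) → (117.89,60.06), returning to the start.

Shape 6 is a quadratic bezier drawn with `<path>`. Its stroke #ff8800 means score at S558, F2414. After flipping Y the toolpath is (94.18,78.71) → (113.51,80.95) → (124.65,77.16) → (127.59,67.35) → (122.33,51.52).

; Generated by LaserGRBL
G21
G90
G00 X146.68 Y85.82
M3 S558
G1 X142.57 Y95.74 F2414
G1 X132.65 Y99.85
G1 X122.73 Y95.74
G1 X118.62 Y85.82
G1 X122.73 Y75.90
G1 X132.65 Y71.79
G1 X142.57 Y75.90
G1 X146.68 Y85.82
M5
G00 X36.51 Y108.02
M3 S558
G1 X62.43 Y52.60 F2414
G1 X144.94 Y82.78
G1 X129.15 Y22.47
G1 X134.92 Y104.05
M5
G00 X120.37 Y43.86
M3 S558
G1 X101.31 Y47.67 F2414
G1 X76.80 Y67.17
G1 X53.20 Y88.95
G1 X36.85 Y99.61
M5
G00 X37.12 Y30.10
M3 S558
G1 X23.91 Y35.66 F2414
G1 X25.11 Y49.94
G1 X39.06 Y53.21
G1 X46.49 Y40.95
G1 X37.12 Y30.10
M5
G00 X117.89 Y60.06
M3 S558
G1 X137.81 Y65.10 F2414
G1 X148.76 Y47.72
G1 X135.61 Y31.92
G1 X116.53 Y39.55
G1 X117.89 Y60.06
M5
G00 X94.18 Y78.71
M3 S558
G1 X113.51 Y80.95 F2414
G1 X124.65 Y77.16
G1 X127.59 Y67.35
G1 X122.33 Y51.52
M5
G00 X0.00 Y0.00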